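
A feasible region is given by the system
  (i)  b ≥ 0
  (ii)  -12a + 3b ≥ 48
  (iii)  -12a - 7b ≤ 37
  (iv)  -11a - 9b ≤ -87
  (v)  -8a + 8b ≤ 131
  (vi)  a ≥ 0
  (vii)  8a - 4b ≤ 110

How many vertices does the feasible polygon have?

The feasible vertices (each the meet of two boundaries and inside every other half-plane) are:
  (1/8, 33/2)
  (0, 16)
  (0, 131/8)

3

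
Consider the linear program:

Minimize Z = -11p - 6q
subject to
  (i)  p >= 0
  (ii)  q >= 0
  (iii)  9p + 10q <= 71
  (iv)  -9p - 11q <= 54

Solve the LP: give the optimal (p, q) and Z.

p = 71/9, q = 0, minimum Z = -781/9

Extreme points and Z = -11p - 6q:
  (0, 0) → Z = 0
  (0, 71/10) → Z = -213/5
  (71/9, 0) → Z = -781/9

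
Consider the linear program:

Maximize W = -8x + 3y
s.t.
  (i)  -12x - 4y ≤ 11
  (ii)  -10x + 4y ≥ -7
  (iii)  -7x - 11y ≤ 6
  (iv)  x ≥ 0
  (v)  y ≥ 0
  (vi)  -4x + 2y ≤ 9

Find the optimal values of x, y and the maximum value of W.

Corner points and W = -8x + 3y:
  (7/10, 0) → W = -28/5
  (25/2, 59/2) → W = -23/2
  (0, 0) → W = 0
  (0, 9/2) → W = 27/2

x = 0, y = 9/2, maximum W = 27/2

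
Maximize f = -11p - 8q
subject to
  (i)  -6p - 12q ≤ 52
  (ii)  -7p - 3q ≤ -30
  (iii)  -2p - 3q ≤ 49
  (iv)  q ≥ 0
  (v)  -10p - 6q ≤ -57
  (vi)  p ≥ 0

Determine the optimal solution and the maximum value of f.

p = 57/10, q = 0, maximum f = -627/10

Feasible corners and f = -11p - 8q:
  (3/4, 33/4) → f = -297/4
  (0, 10) → f = -80
  (57/10, 0) → f = -627/10
The feasible region is unbounded (it extends along (0, 1), (1, 0)), but f strictly decreases along every unbounded feasible direction, so there is no improving ray and the maximum is attained at a vertex.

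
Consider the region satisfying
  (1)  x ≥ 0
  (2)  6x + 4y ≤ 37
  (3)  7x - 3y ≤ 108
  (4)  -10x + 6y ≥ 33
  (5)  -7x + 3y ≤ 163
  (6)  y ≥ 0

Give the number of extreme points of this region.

Of the 14 pairwise boundary intersections, those satisfying every inequality are:
  (0, 37/4)
  (0, 11/2)
  (45/38, 142/19)

3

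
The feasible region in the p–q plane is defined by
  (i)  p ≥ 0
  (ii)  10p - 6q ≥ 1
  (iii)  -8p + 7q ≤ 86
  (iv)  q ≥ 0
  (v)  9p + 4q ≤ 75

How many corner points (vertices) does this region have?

3

Pairwise boundary intersections that survive every other constraint:
  (1/10, 0)
  (227/47, 741/94)
  (25/3, 0)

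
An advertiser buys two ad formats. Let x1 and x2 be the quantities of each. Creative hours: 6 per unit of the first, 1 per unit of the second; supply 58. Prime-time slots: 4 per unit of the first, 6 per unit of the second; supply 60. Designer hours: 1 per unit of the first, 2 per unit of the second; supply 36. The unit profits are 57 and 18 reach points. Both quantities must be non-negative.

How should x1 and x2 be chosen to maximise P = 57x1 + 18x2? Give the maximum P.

x1 = 9, x2 = 4, maximum P = 585

Corner points and P = 57x1 + 18x2:
  (0, 0) → P = 0
  (0, 10) → P = 180
  (29/3, 0) → P = 551
  (9, 4) → P = 585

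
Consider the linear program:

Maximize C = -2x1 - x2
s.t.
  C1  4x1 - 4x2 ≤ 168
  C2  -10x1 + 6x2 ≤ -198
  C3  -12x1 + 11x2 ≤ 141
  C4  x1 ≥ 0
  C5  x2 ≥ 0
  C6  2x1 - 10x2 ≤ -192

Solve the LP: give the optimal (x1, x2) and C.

Extreme points and C = -2x1 - x2:
  (153/2, 69/2) → C = -375/2
  (1512/19, 1893/19) → C = -4917/19
  (783/22, 579/22) → C = -195/2
The feasible region is unbounded (it extends along (1, 1), (11, 12)), but C strictly decreases along every unbounded feasible direction, so there is no improving ray and the maximum is attained at a vertex.

At the optimal vertex, -10x1 + 6x2 = -198 and 2x1 - 10x2 = -192.
Solving simultaneously gives x1 = 783/22, x2 = 579/22.

x1 = 783/22, x2 = 579/22, maximum C = -195/2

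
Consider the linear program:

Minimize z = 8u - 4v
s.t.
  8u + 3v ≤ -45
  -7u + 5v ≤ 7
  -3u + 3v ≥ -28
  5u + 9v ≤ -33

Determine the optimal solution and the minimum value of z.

u = -161/6, v = -217/6, minimum z = -70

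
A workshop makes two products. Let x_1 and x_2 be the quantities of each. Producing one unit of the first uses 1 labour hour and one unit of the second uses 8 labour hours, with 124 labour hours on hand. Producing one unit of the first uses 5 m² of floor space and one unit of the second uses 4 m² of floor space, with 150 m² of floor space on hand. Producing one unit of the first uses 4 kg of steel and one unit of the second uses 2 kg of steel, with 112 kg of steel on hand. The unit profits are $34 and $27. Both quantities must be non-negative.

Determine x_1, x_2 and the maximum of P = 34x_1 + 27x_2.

The optimum lies where 5x_1 + 4x_2 = 150 and 4x_1 + 2x_2 = 112.
Solving simultaneously gives x_1 = 74/3, x_2 = 20/3.

x_1 = 74/3, x_2 = 20/3, maximum P = 3056/3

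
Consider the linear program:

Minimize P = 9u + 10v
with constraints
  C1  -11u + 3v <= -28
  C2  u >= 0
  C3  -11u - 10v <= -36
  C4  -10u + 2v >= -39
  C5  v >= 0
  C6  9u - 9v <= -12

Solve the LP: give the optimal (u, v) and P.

Feasible corners and P = 9u + 10v:
  (61/8, 149/8) → P = 2039/8
  (4, 16/3) → P = 268/3
  (125/24, 157/24) → P = 2695/24

u = 4, v = 16/3, minimum P = 268/3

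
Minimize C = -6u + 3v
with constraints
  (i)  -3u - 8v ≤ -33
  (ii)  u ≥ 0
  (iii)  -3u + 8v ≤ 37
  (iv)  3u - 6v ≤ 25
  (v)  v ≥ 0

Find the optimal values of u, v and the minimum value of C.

The binding constraints are -3u + 8v = 37 and 3u - 6v = 25.
Solving simultaneously gives u = 211/3, v = 31.

u = 211/3, v = 31, minimum C = -329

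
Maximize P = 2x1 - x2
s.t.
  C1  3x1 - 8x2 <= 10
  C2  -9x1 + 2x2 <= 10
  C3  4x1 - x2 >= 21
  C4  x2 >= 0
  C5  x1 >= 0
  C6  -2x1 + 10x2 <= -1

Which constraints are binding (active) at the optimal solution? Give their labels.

Vertices and P = 2x1 - x2:
  (158/29, 23/29) → P = 293/29
  (46/7, 17/14) → P = 167/14
  (11/2, 1) → P = 10

The maximum is at (46/7, 17/14). Substituting into each constraint, equality holds for C1 and C6; the remaining constraints have slack.

C1 and C6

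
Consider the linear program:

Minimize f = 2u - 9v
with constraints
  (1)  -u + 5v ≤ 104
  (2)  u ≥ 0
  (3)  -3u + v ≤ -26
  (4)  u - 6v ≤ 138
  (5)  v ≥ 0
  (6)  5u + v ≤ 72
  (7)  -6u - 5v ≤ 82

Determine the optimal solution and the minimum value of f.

Feasible corners and f = 2u - 9v:
  (26/3, 0) → f = 52/3
  (49/4, 43/4) → f = -289/4
  (72/5, 0) → f = 144/5

At the optimal vertex, -3u + v = -26 and 5u + v = 72.
Solving simultaneously gives u = 49/4, v = 43/4.

u = 49/4, v = 43/4, minimum f = -289/4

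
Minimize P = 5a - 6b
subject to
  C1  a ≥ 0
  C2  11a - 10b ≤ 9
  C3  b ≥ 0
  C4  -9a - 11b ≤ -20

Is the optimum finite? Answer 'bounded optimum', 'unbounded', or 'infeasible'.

unbounded

From the feasible point (0, 20/11), moving in the direction (0, 1) keeps every constraint satisfied while P decreases without bound.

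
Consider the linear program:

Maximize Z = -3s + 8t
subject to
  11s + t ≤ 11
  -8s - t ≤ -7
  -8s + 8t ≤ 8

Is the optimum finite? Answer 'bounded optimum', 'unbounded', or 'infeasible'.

Extreme points and Z = -3s + 8t:
  (4/3, -11/3) → Z = -100/3
  (5/6, 11/6) → Z = 73/6
  (2/3, 5/3) → Z = 34/3
The feasible region has finitely many vertices and no improving ray; the maximum is 73/6 at (5/6, 11/6).

bounded optimum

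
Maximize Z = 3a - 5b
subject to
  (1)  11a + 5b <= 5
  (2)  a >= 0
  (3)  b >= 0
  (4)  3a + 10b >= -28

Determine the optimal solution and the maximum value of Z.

a = 5/11, b = 0, maximum Z = 15/11

Extreme points and Z = 3a - 5b:
  (0, 1) → Z = -5
  (5/11, 0) → Z = 15/11
  (0, 0) → Z = 0

The binding constraints are 11a + 5b = 5 and b = 0.
Solving simultaneously gives a = 5/11, b = 0.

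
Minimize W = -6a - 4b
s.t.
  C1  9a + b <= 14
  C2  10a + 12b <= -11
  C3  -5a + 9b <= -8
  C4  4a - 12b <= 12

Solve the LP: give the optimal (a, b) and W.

Extreme points and W = -6a - 4b:
  (-1/50, -9/10) → W = 93/25
  (1/14, -41/42) → W = 73/21
  (-1/2, -7/6) → W = 23/3

The binding constraints are 10a + 12b = -11 and 4a - 12b = 12.
Solving simultaneously gives a = 1/14, b = -41/42.

a = 1/14, b = -41/42, minimum W = 73/21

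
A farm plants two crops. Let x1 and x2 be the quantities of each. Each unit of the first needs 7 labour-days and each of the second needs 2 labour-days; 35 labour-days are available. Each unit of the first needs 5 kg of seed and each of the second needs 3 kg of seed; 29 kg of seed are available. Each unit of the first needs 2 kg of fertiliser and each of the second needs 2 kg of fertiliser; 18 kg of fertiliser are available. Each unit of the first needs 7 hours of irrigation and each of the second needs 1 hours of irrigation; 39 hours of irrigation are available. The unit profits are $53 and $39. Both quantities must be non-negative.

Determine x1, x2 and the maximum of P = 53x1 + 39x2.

x1 = 1, x2 = 8, maximum P = 365

Extreme points and P = 53x1 + 39x2:
  (0, 0) → P = 0
  (0, 9) → P = 351
  (5, 0) → P = 265
  (47/11, 28/11) → P = 3583/11
  (1, 8) → P = 365

The binding constraints are 5x1 + 3x2 = 29 and 2x1 + 2x2 = 18.
Solving simultaneously gives x1 = 1, x2 = 8.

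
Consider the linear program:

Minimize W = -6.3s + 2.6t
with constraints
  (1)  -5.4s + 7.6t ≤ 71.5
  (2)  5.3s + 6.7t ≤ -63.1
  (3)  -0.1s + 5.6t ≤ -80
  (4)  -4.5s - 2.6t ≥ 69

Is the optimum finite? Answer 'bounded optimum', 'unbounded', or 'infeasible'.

unbounded

From the feasible point (-25210/737, -43915/2948), moving in the direction (2.6, -4.5) keeps every constraint satisfied while W decreases without bound.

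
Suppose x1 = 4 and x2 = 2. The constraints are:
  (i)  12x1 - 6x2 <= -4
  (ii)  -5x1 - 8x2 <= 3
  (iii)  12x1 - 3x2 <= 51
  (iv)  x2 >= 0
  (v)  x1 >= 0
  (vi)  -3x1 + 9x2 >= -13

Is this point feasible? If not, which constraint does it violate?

Constraint (i): 12x1 - 6x2 = 36, which is not ≤ -4. All other constraints are satisfied.

not feasible — violates (i)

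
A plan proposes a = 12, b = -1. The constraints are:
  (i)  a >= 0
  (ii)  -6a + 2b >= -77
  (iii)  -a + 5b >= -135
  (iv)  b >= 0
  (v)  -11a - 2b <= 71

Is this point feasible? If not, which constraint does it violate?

not feasible — violates (iv)

Constraint (iv): b = -1, which is not ≥ 0. All other constraints are satisfied.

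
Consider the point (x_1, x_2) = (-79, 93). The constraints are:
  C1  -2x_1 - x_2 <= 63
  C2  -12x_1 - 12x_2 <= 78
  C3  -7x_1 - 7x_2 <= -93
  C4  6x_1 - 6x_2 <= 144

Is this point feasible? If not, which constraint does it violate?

not feasible — violates C1

Constraint C1: -2x_1 - x_2 = 65, which is not ≤ 63. All other constraints are satisfied.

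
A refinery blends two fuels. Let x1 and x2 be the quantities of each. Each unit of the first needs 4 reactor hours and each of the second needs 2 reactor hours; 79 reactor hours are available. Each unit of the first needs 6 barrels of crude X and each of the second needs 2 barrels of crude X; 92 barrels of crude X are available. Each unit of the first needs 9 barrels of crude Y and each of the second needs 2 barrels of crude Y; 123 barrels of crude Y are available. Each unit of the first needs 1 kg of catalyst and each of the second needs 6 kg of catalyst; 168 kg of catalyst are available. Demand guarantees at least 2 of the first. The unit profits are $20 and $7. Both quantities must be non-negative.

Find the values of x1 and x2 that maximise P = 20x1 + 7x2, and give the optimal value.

Vertices and P = 20x1 + 7x2:
  (41/3, 0) → P = 820/3
  (2, 0) → P = 40
  (13/2, 53/2) → P = 631/2
  (69/11, 593/22) → P = 6911/22
  (31/3, 15) → P = 935/3
  (2, 83/3) → P = 701/3

At the optimal vertex, 4x1 + 2x2 = 79 and 6x1 + 2x2 = 92.
Solving simultaneously gives x1 = 13/2, x2 = 53/2.

x1 = 13/2, x2 = 53/2, maximum P = 631/2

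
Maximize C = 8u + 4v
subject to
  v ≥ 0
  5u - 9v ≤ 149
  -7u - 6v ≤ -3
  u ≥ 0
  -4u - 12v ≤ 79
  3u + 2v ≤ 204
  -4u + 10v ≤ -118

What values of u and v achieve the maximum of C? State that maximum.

u = 214/7, v = 3/7, maximum C = 1724/7

Vertices and C = 8u + 4v:
  (149/5, 0) → C = 1192/5
  (59/2, 0) → C = 236
  (214/7, 3/7) → C = 1724/7

At the optimal vertex, 5u - 9v = 149 and -4u + 10v = -118.
Solving simultaneously gives u = 214/7, v = 3/7.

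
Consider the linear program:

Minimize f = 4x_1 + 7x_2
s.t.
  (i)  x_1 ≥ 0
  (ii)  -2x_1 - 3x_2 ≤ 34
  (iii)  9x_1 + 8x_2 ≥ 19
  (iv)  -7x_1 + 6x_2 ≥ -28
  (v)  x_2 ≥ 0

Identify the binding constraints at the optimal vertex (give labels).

(iii) and (v)

Corner points and f = 4x_1 + 7x_2:
  (0, 19/8) → f = 133/8
  (19/9, 0) → f = 76/9
  (4, 0) → f = 16
The feasible region is unbounded (it extends along (0, 1), (6, 7)), but f strictly increases along every unbounded feasible direction, so there is no improving ray and the minimum is attained at a vertex.

The minimum is at (19/9, 0). Substituting into each constraint, equality holds for (iii) and (v); the remaining constraints have slack.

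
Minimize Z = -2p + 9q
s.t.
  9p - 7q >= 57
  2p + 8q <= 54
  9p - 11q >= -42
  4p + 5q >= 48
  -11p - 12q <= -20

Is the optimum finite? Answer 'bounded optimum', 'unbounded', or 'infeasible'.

From the feasible point (417/43, 186/43), moving in the direction (8, -2) keeps every constraint satisfied while Z decreases without bound.

unbounded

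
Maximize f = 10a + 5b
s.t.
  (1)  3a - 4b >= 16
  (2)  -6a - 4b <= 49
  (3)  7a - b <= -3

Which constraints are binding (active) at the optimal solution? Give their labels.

(1) and (3)

Feasible corners and f = 10a + 5b:
  (-11/3, -27/4) → f = -845/12
  (-28/25, -121/25) → f = -177/5
  (-61/34, -325/34) → f = -2235/34

The maximum is at (-28/25, -121/25). Substituting into each constraint, equality holds for (1) and (3); the remaining constraints have slack.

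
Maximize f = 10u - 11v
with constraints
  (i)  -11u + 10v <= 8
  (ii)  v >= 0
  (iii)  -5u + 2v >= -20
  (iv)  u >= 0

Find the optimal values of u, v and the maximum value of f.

u = 4, v = 0, maximum f = 40

Feasible corners and f = 10u - 11v:
  (54/7, 65/7) → f = -25
  (0, 4/5) → f = -44/5
  (4, 0) → f = 40
  (0, 0) → f = 0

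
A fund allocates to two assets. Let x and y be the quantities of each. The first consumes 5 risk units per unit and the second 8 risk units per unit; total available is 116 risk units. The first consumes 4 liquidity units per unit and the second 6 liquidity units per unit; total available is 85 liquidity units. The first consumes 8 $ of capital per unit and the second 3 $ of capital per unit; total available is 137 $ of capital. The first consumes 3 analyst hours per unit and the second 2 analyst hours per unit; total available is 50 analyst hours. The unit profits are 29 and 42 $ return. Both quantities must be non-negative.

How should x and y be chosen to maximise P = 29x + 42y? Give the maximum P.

x = 13, y = 11/2, maximum P = 608

Corner points and P = 29x + 42y:
  (0, 0) → P = 0
  (0, 85/6) → P = 595
  (50/3, 0) → P = 1450/3
  (13, 11/2) → P = 608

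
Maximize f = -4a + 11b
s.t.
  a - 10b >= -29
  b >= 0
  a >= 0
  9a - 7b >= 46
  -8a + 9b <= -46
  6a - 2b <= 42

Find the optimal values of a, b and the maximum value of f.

Feasible corners and f = -4a + 11b:
  (23/4, 0) → f = -23
  (7, 0) → f = -28
  (143/19, 30/19) → f = -242/19

a = 143/19, b = 30/19, maximum f = -242/19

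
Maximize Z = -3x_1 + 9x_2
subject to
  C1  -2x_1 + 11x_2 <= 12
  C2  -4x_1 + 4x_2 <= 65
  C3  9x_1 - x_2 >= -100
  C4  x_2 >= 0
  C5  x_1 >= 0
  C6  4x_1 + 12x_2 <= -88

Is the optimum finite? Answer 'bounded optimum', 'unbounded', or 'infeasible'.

The boundaries -2x_1 + 11x_2 = 12 and x_1 = 0 meet at (0, 12/11), but that point violates 4x_1 + 12x_2 ≤ -88. Every candidate vertex is excluded by some other constraint, so the feasible region is empty.

infeasible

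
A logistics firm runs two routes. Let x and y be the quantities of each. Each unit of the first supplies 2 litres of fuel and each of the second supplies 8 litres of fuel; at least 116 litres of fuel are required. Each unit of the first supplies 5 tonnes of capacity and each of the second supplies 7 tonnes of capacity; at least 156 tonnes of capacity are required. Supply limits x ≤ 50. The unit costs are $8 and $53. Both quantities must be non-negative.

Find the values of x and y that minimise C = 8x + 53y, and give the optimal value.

x = 50, y = 2, minimum C = 506

The feasible region is unbounded (it extends along (0, 1)), but C strictly increases along every unbounded feasible direction, so there is no improving ray and the minimum is attained at a vertex.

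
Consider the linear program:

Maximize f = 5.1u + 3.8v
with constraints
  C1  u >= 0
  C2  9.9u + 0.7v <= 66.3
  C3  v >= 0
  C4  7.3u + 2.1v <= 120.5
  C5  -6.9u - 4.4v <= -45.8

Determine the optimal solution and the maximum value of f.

u = 0, v = 1205/21, maximum f = 4579/21

Vertices and f = 5.1u + 3.8v:
  (0, 1205/21) → f = 4579/21
  (0, 229/22) → f = 4351/110
  (221/33, 0) → f = 3757/110
  (7/2, 633/14) → f = 26553/140
  (458/69, 0) → f = 3893/115

The binding constraints are u = 0 and 7.3u + 2.1v = 120.5.
Solving simultaneously gives u = 0, v = 1205/21.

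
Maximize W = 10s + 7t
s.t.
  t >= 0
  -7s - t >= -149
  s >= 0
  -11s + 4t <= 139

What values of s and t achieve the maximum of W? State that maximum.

s = 457/39, t = 2612/39, maximum W = 586

Vertices and W = 10s + 7t:
  (149/7, 0) → W = 1490/7
  (0, 0) → W = 0
  (457/39, 2612/39) → W = 586
  (0, 139/4) → W = 973/4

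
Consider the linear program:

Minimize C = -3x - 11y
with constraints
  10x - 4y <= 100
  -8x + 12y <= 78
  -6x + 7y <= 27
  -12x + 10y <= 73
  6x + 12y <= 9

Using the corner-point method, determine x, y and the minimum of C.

The feasible region is unbounded (it extends along (-5, -6), (-2, -5)), but C strictly increases along every unbounded feasible direction, so there is no improving ray and the minimum is attained at a vertex.

x = -87/38, y = 36/19, minimum C = -531/38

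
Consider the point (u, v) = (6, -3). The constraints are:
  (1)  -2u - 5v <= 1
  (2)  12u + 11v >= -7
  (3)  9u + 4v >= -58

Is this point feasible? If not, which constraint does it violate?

Constraint (1): -2u - 5v = 3, which is not ≤ 1. All other constraints are satisfied.

not feasible — violates (1)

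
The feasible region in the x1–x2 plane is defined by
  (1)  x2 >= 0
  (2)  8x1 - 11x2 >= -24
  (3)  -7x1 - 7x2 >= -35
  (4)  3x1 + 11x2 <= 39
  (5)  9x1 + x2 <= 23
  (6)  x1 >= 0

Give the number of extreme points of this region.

6

Of the 15 pairwise boundary intersections, those satisfying every inequality are:
  (23/9, 0)
  (0, 0)
  (15/11, 384/121)
  (0, 24/11)
  (2, 3)
  (9/4, 11/4)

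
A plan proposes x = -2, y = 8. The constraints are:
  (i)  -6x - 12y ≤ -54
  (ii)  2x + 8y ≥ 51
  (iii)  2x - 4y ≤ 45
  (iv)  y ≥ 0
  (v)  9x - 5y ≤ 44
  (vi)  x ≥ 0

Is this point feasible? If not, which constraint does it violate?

Constraint (vi): x = -2, which is not ≥ 0. All other constraints are satisfied.

not feasible — violates (vi)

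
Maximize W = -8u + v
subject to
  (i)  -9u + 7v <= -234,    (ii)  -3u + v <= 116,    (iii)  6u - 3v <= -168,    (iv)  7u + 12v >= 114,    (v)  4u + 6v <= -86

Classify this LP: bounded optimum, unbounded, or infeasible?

The boundaries 7u + 12v = 114 and 4u + 6v = -86 meet at (-286, 529/3), but that point violates -9u + 7v ≤ -234. Every candidate vertex is excluded by some other constraint, so the feasible region is empty.

infeasible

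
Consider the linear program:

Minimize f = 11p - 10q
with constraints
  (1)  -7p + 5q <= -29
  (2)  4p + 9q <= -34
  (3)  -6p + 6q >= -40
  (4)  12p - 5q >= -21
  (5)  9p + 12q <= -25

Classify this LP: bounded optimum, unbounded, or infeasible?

bounded optimum

Vertices and f = 11p - 10q:
  (91/83, -354/83) → f = 4541/83
  (-13/6, -53/6) → f = 129/2
  (2, -14/3) → f = 206/3
The feasible region has finitely many vertices and no improving ray; the minimum is 4541/83 at (91/83, -354/83).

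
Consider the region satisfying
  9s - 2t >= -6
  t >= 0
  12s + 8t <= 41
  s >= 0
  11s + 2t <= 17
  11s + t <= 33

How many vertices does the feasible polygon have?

The feasible vertices (each the meet of two boundaries and inside every other half-plane) are:
  (17/48, 147/32)
  (0, 3)
  (0, 0)
  (17/11, 0)
  (27/32, 247/64)

5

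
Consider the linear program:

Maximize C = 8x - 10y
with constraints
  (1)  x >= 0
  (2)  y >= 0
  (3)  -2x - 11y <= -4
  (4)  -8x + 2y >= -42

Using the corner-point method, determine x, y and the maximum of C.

x = 21/4, y = 0, maximum C = 42

Vertices and C = 8x - 10y:
  (0, 4/11) → C = -40/11
  (2, 0) → C = 16
  (21/4, 0) → C = 42
The feasible region is unbounded (it extends along (0, 1), (1, 4)), but C strictly decreases along every unbounded feasible direction, so there is no improving ray and the maximum is attained at a vertex.

The optimum lies where y = 0 and -8x + 2y = -42.
Solving simultaneously gives x = 21/4, y = 0.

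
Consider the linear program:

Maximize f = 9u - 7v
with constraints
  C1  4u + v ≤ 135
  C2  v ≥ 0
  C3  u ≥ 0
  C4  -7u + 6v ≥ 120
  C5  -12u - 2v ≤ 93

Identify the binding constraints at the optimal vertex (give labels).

Feasible corners and f = 9u - 7v:
  (0, 135) → f = -945
  (690/31, 1425/31) → f = -3765/31
  (0, 20) → f = -140

The maximum is at (690/31, 1425/31). Substituting into each constraint, equality holds for C1 and C4; the remaining constraints have slack.

C1 and C4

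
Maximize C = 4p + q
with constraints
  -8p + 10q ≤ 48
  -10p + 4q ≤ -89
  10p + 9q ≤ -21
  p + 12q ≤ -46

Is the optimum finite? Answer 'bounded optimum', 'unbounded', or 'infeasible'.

unbounded

From the feasible point (717/130, -110/13), moving in the direction (9, -10) keeps every constraint satisfied while C increases without bound.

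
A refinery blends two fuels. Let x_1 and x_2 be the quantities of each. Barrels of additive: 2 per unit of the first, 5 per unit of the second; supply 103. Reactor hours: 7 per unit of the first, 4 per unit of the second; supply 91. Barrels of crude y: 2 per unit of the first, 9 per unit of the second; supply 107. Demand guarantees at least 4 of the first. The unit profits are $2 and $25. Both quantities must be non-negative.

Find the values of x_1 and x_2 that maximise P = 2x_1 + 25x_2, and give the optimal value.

x_1 = 4, x_2 = 11, maximum P = 283

Feasible corners and P = 2x_1 + 25x_2:
  (13, 0) → P = 26
  (4, 0) → P = 8
  (391/55, 567/55) → P = 14957/55
  (4, 11) → P = 283

The binding constraints are 2x_1 + 9x_2 = 107 and x_1 = 4.
Solving simultaneously gives x_1 = 4, x_2 = 11.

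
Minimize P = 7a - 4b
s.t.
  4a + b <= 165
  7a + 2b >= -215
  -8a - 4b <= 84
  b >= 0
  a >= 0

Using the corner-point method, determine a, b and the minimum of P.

a = 0, b = 165, minimum P = -660

Feasible corners and P = 7a - 4b:
  (165/4, 0) → P = 1155/4
  (0, 165) → P = -660
  (0, 0) → P = 0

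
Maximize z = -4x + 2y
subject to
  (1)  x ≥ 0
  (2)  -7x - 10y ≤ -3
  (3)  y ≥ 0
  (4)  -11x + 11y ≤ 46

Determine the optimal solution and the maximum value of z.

x = 0, y = 46/11, maximum z = 92/11

Corner points and z = -4x + 2y:
  (0, 3/10) → z = 3/5
  (0, 46/11) → z = 92/11
  (3/7, 0) → z = -12/7
The feasible region is unbounded (it extends along (1, 0), (1, 1)), but z strictly decreases along every unbounded feasible direction, so there is no improving ray and the maximum is attained at a vertex.

The binding constraints are x = 0 and -11x + 11y = 46.
Solving simultaneously gives x = 0, y = 46/11.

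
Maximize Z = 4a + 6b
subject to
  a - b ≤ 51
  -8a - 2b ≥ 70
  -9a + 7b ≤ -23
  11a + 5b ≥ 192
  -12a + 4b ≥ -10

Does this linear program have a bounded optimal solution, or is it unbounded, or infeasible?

infeasible

The boundaries a - b = 51 and -9a + 7b = -23 meet at (-167, -218), but that point violates 11a + 5b ≥ 192. Every candidate vertex is excluded by some other constraint, so the feasible region is empty.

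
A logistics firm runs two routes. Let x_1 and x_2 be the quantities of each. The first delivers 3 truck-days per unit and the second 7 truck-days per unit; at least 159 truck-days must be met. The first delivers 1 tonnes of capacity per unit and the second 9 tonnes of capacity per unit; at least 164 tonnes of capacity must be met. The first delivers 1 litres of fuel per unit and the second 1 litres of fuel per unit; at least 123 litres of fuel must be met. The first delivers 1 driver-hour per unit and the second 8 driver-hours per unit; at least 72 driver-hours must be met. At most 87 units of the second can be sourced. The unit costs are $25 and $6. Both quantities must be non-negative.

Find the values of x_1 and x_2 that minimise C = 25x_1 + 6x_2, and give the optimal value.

Extreme points and C = 25x_1 + 6x_2:
  (164, 0) → C = 4100
  (943/8, 41/8) → C = 23821/8
  (36, 87) → C = 1422
The feasible region is unbounded (it extends along (1, 0)), but C strictly increases along every unbounded feasible direction, so there is no improving ray and the minimum is attained at a vertex.

The binding constraints are x_1 + x_2 = 123 and x_2 = 87.
Solving simultaneously gives x_1 = 36, x_2 = 87.

x_1 = 36, x_2 = 87, minimum C = 1422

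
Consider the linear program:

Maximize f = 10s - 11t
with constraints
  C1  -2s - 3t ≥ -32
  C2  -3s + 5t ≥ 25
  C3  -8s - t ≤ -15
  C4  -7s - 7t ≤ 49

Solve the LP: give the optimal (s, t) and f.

s = 85/19, t = 146/19, maximum f = -756/19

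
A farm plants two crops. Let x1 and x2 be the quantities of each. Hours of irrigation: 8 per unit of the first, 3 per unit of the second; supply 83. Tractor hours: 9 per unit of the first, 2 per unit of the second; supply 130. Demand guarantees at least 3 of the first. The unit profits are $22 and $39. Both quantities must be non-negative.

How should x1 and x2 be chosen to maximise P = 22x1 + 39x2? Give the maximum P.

Extreme points and P = 22x1 + 39x2:
  (83/8, 0) → P = 913/4
  (3, 0) → P = 66
  (3, 59/3) → P = 833

At the optimal vertex, 8x1 + 3x2 = 83 and x1 = 3.
Solving simultaneously gives x1 = 3, x2 = 59/3.

x1 = 3, x2 = 59/3, maximum P = 833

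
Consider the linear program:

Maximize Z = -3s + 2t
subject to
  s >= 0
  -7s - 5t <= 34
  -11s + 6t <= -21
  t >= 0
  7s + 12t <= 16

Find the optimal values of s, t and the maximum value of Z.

s = 2, t = 1/6, maximum Z = -17/3

Feasible corners and Z = -3s + 2t:
  (21/11, 0) → Z = -63/11
  (2, 1/6) → Z = -17/3
  (16/7, 0) → Z = -48/7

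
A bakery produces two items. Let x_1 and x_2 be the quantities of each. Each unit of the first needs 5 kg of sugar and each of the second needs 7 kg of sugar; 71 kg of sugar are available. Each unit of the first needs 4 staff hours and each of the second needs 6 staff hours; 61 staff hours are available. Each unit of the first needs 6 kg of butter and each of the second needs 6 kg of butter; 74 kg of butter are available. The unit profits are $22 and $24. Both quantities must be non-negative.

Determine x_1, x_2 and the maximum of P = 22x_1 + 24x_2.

x_1 = 23/3, x_2 = 14/3, maximum P = 842/3

Extreme points and P = 22x_1 + 24x_2:
  (0, 0) → P = 0
  (0, 71/7) → P = 1704/7
  (37/3, 0) → P = 814/3
  (23/3, 14/3) → P = 842/3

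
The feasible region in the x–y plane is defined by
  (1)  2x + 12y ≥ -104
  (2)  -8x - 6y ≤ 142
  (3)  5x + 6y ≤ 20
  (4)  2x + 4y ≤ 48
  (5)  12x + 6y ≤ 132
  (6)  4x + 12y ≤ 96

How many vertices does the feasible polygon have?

5

Intersecting each pair of boundary lines and keeping only the points that satisfy every inequality leaves:
  (-90/7, -137/21)
  (184/11, -126/11)
  (-95/3, 167/9)
  (16, -10)
  (-28/3, 100/9)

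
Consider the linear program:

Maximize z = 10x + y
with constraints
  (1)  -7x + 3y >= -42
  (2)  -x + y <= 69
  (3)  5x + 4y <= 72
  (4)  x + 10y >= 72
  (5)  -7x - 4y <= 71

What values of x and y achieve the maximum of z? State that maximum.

Corner points and z = 10x + y:
  (384/43, 294/43) → z = 4134/43
  (636/73, 462/73) → z = 6822/73
  (-68/3, 139/3) → z = -541/3
  (-347/11, 412/11) → z = -278
  (-499/33, 575/66) → z = -285/2

The binding constraints are -7x + 3y = -42 and 5x + 4y = 72.
Solving simultaneously gives x = 384/43, y = 294/43.

x = 384/43, y = 294/43, maximum z = 4134/43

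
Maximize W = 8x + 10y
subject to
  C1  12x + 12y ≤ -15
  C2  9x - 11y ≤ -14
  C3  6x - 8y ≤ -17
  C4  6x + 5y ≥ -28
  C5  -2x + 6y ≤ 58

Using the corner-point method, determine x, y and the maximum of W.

x = -131/16, y = 111/16, maximum W = 31/8

Feasible corners and W = 8x + 10y:
  (-27/14, 19/28) → W = -121/14
  (-131/16, 111/16) → W = 31/8
  (-103/26, -11/13) → W = -522/13
  (-229/23, 146/23) → W = -372/23

The optimum lies where 12x + 12y = -15 and -2x + 6y = 58.
Solving simultaneously gives x = -131/16, y = 111/16.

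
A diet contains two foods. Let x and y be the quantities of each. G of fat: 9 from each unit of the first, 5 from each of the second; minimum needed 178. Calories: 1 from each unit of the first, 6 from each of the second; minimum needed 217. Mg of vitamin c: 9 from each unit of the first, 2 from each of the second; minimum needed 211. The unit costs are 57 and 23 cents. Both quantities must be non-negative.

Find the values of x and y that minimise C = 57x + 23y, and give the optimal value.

Feasible corners and C = 57x + 23y:
  (0, 211/2) → C = 4853/2
  (217, 0) → C = 12369
  (16, 67/2) → C = 3365/2
The feasible region is unbounded (it extends along (0, 1), (1, 0)), but C strictly increases along every unbounded feasible direction, so there is no improving ray and the minimum is attained at a vertex.

The binding constraints are x + 6y = 217 and 9x + 2y = 211.
Solving simultaneously gives x = 16, y = 67/2.

x = 16, y = 67/2, minimum C = 3365/2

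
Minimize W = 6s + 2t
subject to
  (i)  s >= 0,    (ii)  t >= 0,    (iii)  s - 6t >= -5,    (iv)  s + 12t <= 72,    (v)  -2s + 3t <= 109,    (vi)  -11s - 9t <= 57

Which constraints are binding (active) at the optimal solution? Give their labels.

(i) and (ii)

Extreme points and W = 6s + 2t:
  (0, 0) → W = 0
  (0, 5/6) → W = 5/3
  (72, 0) → W = 432
  (62/3, 77/18) → W = 1193/9

The minimum is at (0, 0). Substituting into each constraint, equality holds for (i) and (ii); the remaining constraints have slack.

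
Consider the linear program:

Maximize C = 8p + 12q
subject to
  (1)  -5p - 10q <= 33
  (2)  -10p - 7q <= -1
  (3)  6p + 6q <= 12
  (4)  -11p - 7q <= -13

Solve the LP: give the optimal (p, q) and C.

p = -1/4, q = 9/4, maximum C = 25

Extreme points and C = 8p + 12q:
  (53/5, -43/5) → C = -92/5
  (361/75, -428/75) → C = -2248/75
  (-1/4, 9/4) → C = 25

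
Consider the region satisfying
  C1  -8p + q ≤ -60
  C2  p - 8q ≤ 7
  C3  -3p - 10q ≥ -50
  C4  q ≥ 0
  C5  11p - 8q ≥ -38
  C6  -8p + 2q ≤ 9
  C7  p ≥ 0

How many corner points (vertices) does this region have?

3

Pairwise boundary intersections that survive every other constraint:
  (473/63, 4/63)
  (650/83, 220/83)
  (235/17, 29/34)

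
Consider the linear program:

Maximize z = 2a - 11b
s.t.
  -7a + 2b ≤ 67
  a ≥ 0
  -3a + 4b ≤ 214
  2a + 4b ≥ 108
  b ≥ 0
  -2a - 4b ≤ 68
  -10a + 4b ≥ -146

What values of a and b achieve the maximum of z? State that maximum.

Extreme points and z = 2a - 11b:
  (0, 67/2) → z = -737/2
  (80/11, 1297/22) → z = -13947/22
  (0, 27) → z = -297
  (360/7, 1289/14) → z = -12739/14
  (127/6, 197/12) → z = -553/4

At the optimal vertex, 2a + 4b = 108 and -10a + 4b = -146.
Solving simultaneously gives a = 127/6, b = 197/12.

a = 127/6, b = 197/12, maximum z = -553/4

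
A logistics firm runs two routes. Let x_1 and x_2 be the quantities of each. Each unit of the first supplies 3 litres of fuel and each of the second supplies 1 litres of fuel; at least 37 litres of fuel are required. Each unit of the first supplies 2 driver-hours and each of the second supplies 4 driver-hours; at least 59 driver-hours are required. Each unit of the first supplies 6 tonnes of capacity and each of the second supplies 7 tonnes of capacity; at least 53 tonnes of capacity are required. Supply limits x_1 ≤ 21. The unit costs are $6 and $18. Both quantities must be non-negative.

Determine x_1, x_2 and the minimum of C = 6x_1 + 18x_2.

Feasible corners and C = 6x_1 + 18x_2:
  (0, 37) → C = 666
  (89/10, 103/10) → C = 1194/5
  (21, 17/4) → C = 405/2
The feasible region is unbounded (it extends along (0, 1)), but C strictly increases along every unbounded feasible direction, so there is no improving ray and the minimum is attained at a vertex.

x_1 = 21, x_2 = 17/4, minimum C = 405/2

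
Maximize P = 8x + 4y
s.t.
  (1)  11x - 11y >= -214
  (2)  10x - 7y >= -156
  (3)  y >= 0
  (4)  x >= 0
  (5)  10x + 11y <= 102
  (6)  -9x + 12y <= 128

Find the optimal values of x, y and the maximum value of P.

At the optimal vertex, y = 0 and 10x + 11y = 102.
Solving simultaneously gives x = 51/5, y = 0.

x = 51/5, y = 0, maximum P = 408/5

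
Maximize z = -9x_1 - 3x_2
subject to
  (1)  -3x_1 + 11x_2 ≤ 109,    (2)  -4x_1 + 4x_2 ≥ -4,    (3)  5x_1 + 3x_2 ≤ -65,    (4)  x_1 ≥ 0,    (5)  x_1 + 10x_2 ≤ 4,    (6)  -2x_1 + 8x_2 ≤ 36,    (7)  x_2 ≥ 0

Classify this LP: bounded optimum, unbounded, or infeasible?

The boundaries -4x_1 + 4x_2 = -4 and x_1 + 10x_2 = 4 meet at (14/11, 3/11), but that point violates 5x_1 + 3x_2 ≤ -65. Every candidate vertex is excluded by some other constraint, so the feasible region is empty.

infeasible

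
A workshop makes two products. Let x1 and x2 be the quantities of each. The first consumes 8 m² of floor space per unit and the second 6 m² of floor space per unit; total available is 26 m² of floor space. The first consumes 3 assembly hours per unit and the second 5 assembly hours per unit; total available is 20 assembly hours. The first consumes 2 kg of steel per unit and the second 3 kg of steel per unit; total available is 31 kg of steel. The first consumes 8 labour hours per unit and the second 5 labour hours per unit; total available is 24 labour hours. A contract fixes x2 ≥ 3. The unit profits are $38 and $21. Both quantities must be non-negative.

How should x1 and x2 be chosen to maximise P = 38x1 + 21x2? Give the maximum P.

Vertices and P = 38x1 + 21x2:
  (0, 4) → P = 84
  (0, 3) → P = 63
  (5/11, 41/11) → P = 1051/11
  (1, 3) → P = 101

The optimum lies where 8x1 + 6x2 = 26 and x2 = 3.
Solving simultaneously gives x1 = 1, x2 = 3.

x1 = 1, x2 = 3, maximum P = 101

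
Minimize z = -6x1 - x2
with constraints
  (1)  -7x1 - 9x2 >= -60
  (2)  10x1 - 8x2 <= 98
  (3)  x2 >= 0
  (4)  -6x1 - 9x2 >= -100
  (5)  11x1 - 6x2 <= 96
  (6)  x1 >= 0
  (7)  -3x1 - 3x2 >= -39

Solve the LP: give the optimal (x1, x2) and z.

The binding constraints are -7x1 - 9x2 = -60 and x2 = 0.
Solving simultaneously gives x1 = 60/7, x2 = 0.

x1 = 60/7, x2 = 0, minimum z = -360/7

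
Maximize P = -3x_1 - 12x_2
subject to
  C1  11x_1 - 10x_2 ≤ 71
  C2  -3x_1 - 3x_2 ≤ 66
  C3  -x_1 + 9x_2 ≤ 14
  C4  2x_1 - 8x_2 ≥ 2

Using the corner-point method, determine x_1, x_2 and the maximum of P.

Vertices and P = -3x_1 - 12x_2:
  (-149/21, -313/21) → P = 1401/7
  (137/17, 30/17) → P = -771/17
  (-87/5, -23/5) → P = 537/5

x_1 = -149/21, x_2 = -313/21, maximum P = 1401/7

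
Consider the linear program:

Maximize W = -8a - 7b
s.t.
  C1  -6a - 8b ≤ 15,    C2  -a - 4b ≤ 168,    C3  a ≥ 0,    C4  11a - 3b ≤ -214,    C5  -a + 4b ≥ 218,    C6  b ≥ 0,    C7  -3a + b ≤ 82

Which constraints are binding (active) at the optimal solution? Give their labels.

Feasible corners and W = -8a - 7b:
  (0, 214/3) → W = -1498/3
  (0, 82) → W = -574
  (16, 130) → W = -1038

The maximum is at (0, 214/3). Substituting into each constraint, equality holds for C3 and C4; the remaining constraints have slack.

C3 and C4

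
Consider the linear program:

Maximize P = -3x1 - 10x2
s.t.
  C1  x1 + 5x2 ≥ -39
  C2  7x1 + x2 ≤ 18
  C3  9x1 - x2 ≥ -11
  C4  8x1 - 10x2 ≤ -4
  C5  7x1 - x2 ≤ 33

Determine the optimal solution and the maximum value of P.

x1 = -53/41, x2 = -26/41, maximum P = 419/41

Vertices and P = -3x1 - 10x2:
  (7/16, 239/16) → P = -2411/16
  (88/39, 86/39) → P = -1124/39
  (-53/41, -26/41) → P = 419/41

At the optimal vertex, 9x1 - x2 = -11 and 8x1 - 10x2 = -4.
Solving simultaneously gives x1 = -53/41, x2 = -26/41.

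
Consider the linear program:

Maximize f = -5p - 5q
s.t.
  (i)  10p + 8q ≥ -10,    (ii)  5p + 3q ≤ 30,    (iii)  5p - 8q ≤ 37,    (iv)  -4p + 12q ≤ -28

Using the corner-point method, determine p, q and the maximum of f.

p = 9/5, q = -7/2, maximum f = 17/2

The binding constraints are 10p + 8q = -10 and 5p - 8q = 37.
Solving simultaneously gives p = 9/5, q = -7/2.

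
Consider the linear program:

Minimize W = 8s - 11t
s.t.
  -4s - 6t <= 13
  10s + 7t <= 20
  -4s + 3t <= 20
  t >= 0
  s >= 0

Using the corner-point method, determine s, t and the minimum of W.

s = 0, t = 20/7, minimum W = -220/7

Extreme points and W = 8s - 11t:
  (2, 0) → W = 16
  (0, 20/7) → W = -220/7
  (0, 0) → W = 0

The optimum lies where 10s + 7t = 20 and s = 0.
Solving simultaneously gives s = 0, t = 20/7.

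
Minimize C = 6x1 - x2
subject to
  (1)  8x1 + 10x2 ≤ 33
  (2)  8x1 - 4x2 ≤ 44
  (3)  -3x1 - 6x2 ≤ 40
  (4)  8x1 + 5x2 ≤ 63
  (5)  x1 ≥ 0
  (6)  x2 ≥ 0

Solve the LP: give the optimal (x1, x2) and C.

The binding constraints are 8x1 + 10x2 = 33 and x1 = 0.
Solving simultaneously gives x1 = 0, x2 = 33/10.

x1 = 0, x2 = 33/10, minimum C = -33/10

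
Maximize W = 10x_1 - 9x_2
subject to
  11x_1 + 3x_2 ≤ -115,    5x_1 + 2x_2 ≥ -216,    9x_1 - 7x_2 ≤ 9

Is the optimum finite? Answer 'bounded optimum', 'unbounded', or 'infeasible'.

Corner points and W = 10x_1 - 9x_2:
  (-389/52, -567/52) → W = 1213/52
  (-1494/53, -1989/53) → W = 2961/53
The feasible region has finitely many vertices and no improving ray; the maximum is 2961/53 at (-1494/53, -1989/53).

bounded optimum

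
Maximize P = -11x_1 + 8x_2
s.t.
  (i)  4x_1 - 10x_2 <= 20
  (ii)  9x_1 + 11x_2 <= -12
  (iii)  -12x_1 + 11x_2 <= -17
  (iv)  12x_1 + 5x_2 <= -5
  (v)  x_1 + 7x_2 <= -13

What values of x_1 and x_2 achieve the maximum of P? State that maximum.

Feasible corners and P = -11x_1 + 8x_2:
  (-25/38, -43/19) → P = -413/38
  (5/19, -36/19) → P = -343/19
  (-24/95, -173/95) → P = -224/19

x_1 = -25/38, x_2 = -43/19, maximum P = -413/38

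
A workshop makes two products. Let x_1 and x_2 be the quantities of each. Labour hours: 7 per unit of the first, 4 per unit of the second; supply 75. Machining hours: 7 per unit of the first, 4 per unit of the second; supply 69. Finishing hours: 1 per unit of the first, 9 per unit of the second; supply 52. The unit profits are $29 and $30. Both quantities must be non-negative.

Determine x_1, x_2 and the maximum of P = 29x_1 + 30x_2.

x_1 = 7, x_2 = 5, maximum P = 353

Feasible corners and P = 29x_1 + 30x_2:
  (0, 0) → P = 0
  (0, 52/9) → P = 520/3
  (69/7, 0) → P = 2001/7
  (7, 5) → P = 353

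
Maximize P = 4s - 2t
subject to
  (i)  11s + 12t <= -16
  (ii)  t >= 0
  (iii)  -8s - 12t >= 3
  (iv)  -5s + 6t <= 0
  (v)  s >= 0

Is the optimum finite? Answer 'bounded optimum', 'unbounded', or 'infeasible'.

infeasible

The boundaries 11s + 12t = -16 and s = 0 meet at (0, -4/3), but that point violates t ≥ 0. Every candidate vertex is excluded by some other constraint, so the feasible region is empty.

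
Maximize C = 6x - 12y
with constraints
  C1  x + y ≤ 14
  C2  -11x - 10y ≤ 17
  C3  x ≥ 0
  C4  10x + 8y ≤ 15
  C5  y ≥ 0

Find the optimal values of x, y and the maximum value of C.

x = 3/2, y = 0, maximum C = 9

Vertices and C = 6x - 12y:
  (0, 15/8) → C = -45/2
  (0, 0) → C = 0
  (3/2, 0) → C = 9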